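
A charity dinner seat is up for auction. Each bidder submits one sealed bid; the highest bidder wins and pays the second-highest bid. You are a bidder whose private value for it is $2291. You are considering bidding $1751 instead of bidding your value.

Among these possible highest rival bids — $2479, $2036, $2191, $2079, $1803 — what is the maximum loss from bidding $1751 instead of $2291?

$2479: same outcome either way → loss $0.
$2036: truthful gives $255, deviation gives $0 → loss $255.
$2191: truthful gives $100, deviation gives $0 → loss $100.
$2079: truthful gives $212, deviation gives $0 → loss $212.
$1803: truthful gives $488, deviation gives $0 → loss $488.
Maximum loss: $488.

$488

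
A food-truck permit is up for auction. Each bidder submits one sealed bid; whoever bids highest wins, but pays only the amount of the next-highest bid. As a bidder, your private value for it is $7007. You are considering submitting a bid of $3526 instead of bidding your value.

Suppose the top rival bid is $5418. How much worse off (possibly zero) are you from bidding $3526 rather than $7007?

$1589

Bidding your value $7007: you win (since $7007 > $5418) and pay $5418. Payoff $1589.
Bidding $3526: you lose. Payoff $0.
The competing bid $5418 lies between your shaded bid and your value, so underbidding forfeits an item you could have won at a profitable price.
Loss from deviating = $1589 − ($0) = $1589.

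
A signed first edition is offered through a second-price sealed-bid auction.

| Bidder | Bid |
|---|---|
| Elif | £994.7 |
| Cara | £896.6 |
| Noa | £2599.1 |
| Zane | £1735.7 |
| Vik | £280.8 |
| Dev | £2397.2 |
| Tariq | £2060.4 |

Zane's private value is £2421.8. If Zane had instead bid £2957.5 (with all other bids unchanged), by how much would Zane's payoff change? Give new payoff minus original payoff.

−£177.3

The highest bid among the other bidders is £2599.1; Zane's bid doesn't change that.
Original bid £1735.7: Zane is not highest (top rival bid is £2599.1); payoff £0.
Alternative bid £2957.5: Zane is highest, pays the top rival bid £2599.1; payoff £2421.8 − £2599.1 = −£177.3.
Change in payoff = −£177.3 − (£0) = −£177.3.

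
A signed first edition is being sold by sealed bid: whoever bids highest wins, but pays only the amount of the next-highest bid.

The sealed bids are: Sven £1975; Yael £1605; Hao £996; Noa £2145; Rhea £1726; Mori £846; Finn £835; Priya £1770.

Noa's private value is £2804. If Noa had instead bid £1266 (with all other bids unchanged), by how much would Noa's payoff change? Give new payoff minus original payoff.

The highest bid among the other bidders is £1975; Noa's bid doesn't change that.
Original bid £2145: Noa is highest, pays the top rival bid £1975; payoff £2804 − £1975 = £829.
Alternative bid £1266: Noa is not highest (top rival bid is £1975); payoff £0.
Change in payoff = £0 − (£829) = −£829.

−£829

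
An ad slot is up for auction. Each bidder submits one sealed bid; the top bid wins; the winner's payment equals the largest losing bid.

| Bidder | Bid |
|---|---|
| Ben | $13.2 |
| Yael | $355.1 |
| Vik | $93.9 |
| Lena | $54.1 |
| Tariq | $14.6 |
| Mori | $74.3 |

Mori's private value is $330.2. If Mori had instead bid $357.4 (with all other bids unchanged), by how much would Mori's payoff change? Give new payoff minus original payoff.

The highest bid among the other bidders is $355.1; Mori's bid doesn't change that.
Original bid $74.3: Mori is not highest (top rival bid is $355.1); payoff $0.
Alternative bid $357.4: Mori is highest, pays the top rival bid $355.1; payoff $330.2 − $355.1 = −$24.9.
Change in payoff = −$24.9 − ($0) = −$24.9.

−$24.9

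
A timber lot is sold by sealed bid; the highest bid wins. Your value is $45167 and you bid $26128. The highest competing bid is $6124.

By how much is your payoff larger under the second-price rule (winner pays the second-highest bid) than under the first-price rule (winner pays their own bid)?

$20004

You have the highest bid, so you win under either rule.
Second-price: pay $6124 → payoff $39043.
First-price: pay your own bid $26128 → payoff $19039.
Difference = $39043 − ($19039) = $20004.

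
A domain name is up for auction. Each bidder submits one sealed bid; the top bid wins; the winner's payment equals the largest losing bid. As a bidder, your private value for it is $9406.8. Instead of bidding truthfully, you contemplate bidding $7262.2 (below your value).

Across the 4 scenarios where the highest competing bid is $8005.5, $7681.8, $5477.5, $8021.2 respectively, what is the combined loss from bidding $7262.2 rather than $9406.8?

The deviation costs you only when the competing bid falls strictly between $7262.2 and $9406.8; elsewhere both bids give the same outcome.
$8005.5: truthful payoff $1401.3, deviation payoff $0 → loss $1401.3.
$7681.8: truthful payoff $1725, deviation payoff $0 → loss $1725.
$5477.5: outcomes coincide → loss $0.
$8021.2: truthful payoff $1385.6, deviation payoff $0 → loss $1385.6.
Total loss = $1401.3 + $1725 + $1385.6 = $4511.9.

$4511.9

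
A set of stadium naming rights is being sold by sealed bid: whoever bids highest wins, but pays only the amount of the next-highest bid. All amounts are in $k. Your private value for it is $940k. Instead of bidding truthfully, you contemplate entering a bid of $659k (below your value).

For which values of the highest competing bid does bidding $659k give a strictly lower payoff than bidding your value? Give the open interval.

($659k, $940k)

If the competing bid is below $659k, both bids win at the same price — no difference.
If it is above $940k, both bids lose — no difference.
If it lies strictly between $659k and $940k, bidding your value wins at a price below your value (positive payoff) while bidding $659k loses (payoff 0).
So the deviation strictly hurts on the open interval ($659k, $940k).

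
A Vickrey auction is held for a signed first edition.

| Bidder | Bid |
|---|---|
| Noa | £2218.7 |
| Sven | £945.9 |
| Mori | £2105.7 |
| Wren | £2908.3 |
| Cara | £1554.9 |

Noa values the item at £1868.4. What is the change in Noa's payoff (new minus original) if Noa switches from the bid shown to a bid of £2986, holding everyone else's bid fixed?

−£1039.9

The highest bid among the other bidders is £2908.3; Noa's bid doesn't change that.
Original bid £2218.7: Noa is not highest (top rival bid is £2908.3); payoff £0.
Alternative bid £2986: Noa is highest, pays the top rival bid £2908.3; payoff £1868.4 − £2908.3 = −£1039.9.
Change in payoff = −£1039.9 − (£0) = −£1039.9.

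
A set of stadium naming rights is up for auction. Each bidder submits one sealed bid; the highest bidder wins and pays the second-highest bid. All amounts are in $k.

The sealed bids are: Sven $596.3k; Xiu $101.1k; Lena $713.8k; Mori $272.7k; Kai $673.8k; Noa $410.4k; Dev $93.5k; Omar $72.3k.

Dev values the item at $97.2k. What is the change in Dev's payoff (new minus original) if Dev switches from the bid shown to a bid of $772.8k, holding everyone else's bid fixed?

−$616.6k

The highest bid among the other bidders is $713.8k; Dev's bid doesn't change that.
Original bid $93.5k: Dev is not highest (top rival bid is $713.8k); payoff $0k.
Alternative bid $772.8k: Dev is highest, pays the top rival bid $713.8k; payoff $97.2k − $713.8k = −$616.6k.
Change in payoff = −$616.6k − ($0k) = −$616.6k.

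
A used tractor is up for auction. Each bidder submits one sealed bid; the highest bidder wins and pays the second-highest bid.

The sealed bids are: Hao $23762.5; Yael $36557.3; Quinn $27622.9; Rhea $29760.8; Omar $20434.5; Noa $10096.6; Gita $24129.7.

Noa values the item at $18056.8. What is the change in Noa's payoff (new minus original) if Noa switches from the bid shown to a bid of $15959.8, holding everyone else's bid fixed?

The highest bid among the other bidders is $36557.3; Noa's bid doesn't change that.
Original bid $10096.6: Noa is not highest (top rival bid is $36557.3); payoff $0.
Alternative bid $15959.8: Noa is not highest (top rival bid is $36557.3); payoff $0.
Change in payoff = $0 − ($0) = $0.

$0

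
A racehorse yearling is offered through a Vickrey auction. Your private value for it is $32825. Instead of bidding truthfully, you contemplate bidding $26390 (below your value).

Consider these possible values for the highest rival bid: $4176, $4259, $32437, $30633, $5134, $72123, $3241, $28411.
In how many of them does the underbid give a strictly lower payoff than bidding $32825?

The deviation hurts exactly when the highest competing bid lies strictly between $26390 and $32825 — underbidding then forfeits a profitable win.
$4176: below both → same outcome either way.
$4259: below both → same outcome either way.
$32437: inside the interval → strictly worse (loss $388).
$30633: inside the interval → strictly worse (loss $2192).
$5134: below both → same outcome either way.
$72123: above both → same outcome either way.
$3241: below both → same outcome either way.
$28411: inside the interval → strictly worse (loss $4414).
Count: 3.

3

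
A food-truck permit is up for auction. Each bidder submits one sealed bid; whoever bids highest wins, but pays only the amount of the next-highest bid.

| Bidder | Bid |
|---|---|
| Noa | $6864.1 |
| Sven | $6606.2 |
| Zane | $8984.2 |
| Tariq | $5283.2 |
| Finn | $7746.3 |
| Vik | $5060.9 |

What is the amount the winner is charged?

Highest bid: Zane at $8984.2, so Zane wins.
Second-highest bid: Finn at $7746.3 — that is the price the winner pays.

$7746.3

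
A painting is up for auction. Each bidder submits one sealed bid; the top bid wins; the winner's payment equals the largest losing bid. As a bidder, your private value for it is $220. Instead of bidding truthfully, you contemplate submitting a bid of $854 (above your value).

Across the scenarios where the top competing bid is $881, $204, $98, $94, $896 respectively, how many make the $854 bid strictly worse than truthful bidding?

0

The deviation hurts exactly when the highest competing bid lies strictly between $220 and $854 — overbidding then wins at a price above your value.
$881: above both → same outcome either way.
$204: below both → same outcome either way.
$98: below both → same outcome either way.
$94: below both → same outcome either way.
$896: above both → same outcome either way.
Count: 0.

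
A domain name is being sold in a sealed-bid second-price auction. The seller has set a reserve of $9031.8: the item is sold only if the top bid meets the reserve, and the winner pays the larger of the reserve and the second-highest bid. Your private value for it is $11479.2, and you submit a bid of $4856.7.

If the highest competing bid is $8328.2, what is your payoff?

Your bid $4856.7 is below the highest competing bid $8328.2, so you lose. Payoff $0.

$0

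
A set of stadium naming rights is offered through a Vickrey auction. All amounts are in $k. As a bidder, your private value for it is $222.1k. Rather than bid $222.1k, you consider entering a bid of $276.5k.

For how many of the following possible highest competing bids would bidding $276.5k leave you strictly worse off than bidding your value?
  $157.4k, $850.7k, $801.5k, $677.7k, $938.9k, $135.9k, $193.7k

The deviation hurts exactly when the highest competing bid lies strictly between $222.1k and $276.5k — overbidding then wins at a price above your value.
$157.4k: below both → same outcome either way.
$850.7k: above both → same outcome either way.
$801.5k: above both → same outcome either way.
$677.7k: above both → same outcome either way.
$938.9k: above both → same outcome either way.
$135.9k: below both → same outcome either way.
$193.7k: below both → same outcome either way.
Count: 0.

0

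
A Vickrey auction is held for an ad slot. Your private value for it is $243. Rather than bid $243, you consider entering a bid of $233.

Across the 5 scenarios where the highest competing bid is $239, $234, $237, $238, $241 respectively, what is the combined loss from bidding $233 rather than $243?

The deviation costs you only when the competing bid falls strictly between $233 and $243; elsewhere both bids give the same outcome.
$239: truthful payoff $4, deviation payoff $0 → loss $4.
$234: truthful payoff $9, deviation payoff $0 → loss $9.
$237: truthful payoff $6, deviation payoff $0 → loss $6.
$238: truthful payoff $5, deviation payoff $0 → loss $5.
$241: truthful payoff $2, deviation payoff $0 → loss $2.
Total loss = $4 + $9 + $6 + $5 + $2 = $26.
In a second-price auction your bid sets only whether you win, not what you pay, so bidding your true value is weakly dominant.

$26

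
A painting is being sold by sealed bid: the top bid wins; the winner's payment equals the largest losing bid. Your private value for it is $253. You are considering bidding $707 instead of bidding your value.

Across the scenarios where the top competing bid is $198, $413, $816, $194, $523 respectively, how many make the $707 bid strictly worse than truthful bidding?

The deviation hurts exactly when the highest competing bid lies strictly between $253 and $707 — overbidding then wins at a price above your value.
$198: below both → same outcome either way.
$413: inside the interval → strictly worse (loss $160).
$816: above both → same outcome either way.
$194: below both → same outcome either way.
$523: inside the interval → strictly worse (loss $270).
Count: 2.

2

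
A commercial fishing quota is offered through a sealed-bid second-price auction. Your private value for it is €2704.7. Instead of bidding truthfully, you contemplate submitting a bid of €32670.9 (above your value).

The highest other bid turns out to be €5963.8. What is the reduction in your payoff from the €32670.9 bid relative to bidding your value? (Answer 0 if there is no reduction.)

Bidding your value €2704.7: you lose (since €2704.7 < €5963.8). Payoff €0.
Bidding €32670.9: you win and pay €5963.8. Payoff €2704.7 − €5963.8 = −€3259.1.
The competing bid €5963.8 lies between your value and your inflated bid, so overbidding wins an item priced above your value.
Loss from deviating = €0 − (−€3259.1) = €3259.1.

€3259.1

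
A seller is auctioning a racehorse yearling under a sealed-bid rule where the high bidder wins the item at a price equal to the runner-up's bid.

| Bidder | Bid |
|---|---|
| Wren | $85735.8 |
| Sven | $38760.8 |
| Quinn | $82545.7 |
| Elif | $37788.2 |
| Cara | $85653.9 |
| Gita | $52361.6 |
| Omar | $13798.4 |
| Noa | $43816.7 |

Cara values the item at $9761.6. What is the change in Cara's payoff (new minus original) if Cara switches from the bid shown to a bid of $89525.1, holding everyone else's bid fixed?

The highest bid among the other bidders is $85735.8; Cara's bid doesn't change that.
Original bid $85653.9: Cara is not highest (top rival bid is $85735.8); payoff $0.
Alternative bid $89525.1: Cara is highest, pays the top rival bid $85735.8; payoff $9761.6 − $85735.8 = −$75974.2.
Change in payoff = −$75974.2 − ($0) = −$75974.2.

−$75974.2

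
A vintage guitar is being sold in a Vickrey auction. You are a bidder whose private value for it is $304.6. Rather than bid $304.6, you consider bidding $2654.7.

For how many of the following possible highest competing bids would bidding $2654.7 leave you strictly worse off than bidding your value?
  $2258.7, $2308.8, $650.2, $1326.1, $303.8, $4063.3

The deviation hurts exactly when the highest competing bid lies strictly between $304.6 and $2654.7 — overbidding then wins at a price above your value.
$2258.7: inside the interval → strictly worse (loss $1954.1).
$2308.8: inside the interval → strictly worse (loss $2004.2).
$650.2: inside the interval → strictly worse (loss $345.6).
$1326.1: inside the interval → strictly worse (loss $1021.5).
$303.8: below both → same outcome either way.
$4063.3: above both → same outcome either way.
Count: 4.

4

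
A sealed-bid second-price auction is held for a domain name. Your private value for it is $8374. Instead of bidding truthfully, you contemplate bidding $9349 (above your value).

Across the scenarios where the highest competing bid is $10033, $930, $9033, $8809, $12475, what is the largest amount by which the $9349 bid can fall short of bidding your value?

$659

$10033: same outcome either way → loss $0.
$930: same outcome either way → loss $0.
$9033: truthful gives $0, deviation gives −$659 → loss $659.
$8809: truthful gives $0, deviation gives −$435 → loss $435.
$12475: same outcome either way → loss $0.
Maximum loss: $659.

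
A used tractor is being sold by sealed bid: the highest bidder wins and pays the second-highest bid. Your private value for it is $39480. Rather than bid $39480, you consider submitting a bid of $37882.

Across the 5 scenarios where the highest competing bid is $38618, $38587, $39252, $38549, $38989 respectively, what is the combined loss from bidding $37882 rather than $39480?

The deviation costs you only when the competing bid falls strictly between $37882 and $39480; elsewhere both bids give the same outcome.
$38618: truthful payoff $862, deviation payoff $0 → loss $862.
$38587: truthful payoff $893, deviation payoff $0 → loss $893.
$39252: truthful payoff $228, deviation payoff $0 → loss $228.
$38549: truthful payoff $931, deviation payoff $0 → loss $931.
$38989: truthful payoff $491, deviation payoff $0 → loss $491.
Total loss = $862 + $893 + $228 + $931 + $491 = $3405.
In a second-price auction your bid sets only whether you win, not what you pay, so bidding your true value is weakly dominant.

$3405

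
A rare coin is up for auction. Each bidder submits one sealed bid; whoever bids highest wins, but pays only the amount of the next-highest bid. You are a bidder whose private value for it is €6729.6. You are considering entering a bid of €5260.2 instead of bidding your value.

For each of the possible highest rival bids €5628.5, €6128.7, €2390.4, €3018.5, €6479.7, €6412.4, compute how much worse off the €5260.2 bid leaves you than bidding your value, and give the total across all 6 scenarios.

The deviation costs you only when the competing bid falls strictly between €5260.2 and €6729.6; elsewhere both bids give the same outcome.
€5628.5: truthful payoff €1101.1, deviation payoff €0 → loss €1101.1.
€6128.7: truthful payoff €600.9, deviation payoff €0 → loss €600.9.
€2390.4: outcomes coincide → loss €0.
€3018.5: outcomes coincide → loss €0.
€6479.7: truthful payoff €249.9, deviation payoff €0 → loss €249.9.
€6412.4: truthful payoff €317.2, deviation payoff €0 → loss €317.2.
Total loss = €1101.1 + €600.9 + €249.9 + €317.2 = €2269.1.
Truthful bidding weakly dominates here: raising your bid can only win items priced above your value, and lowering it can only forfeit items priced below.

€2269.1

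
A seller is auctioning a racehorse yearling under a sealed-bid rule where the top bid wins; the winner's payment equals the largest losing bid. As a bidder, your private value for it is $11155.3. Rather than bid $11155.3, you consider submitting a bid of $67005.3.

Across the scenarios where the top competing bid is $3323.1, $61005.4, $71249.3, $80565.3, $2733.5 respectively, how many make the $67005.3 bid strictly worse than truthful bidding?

The deviation hurts exactly when the highest competing bid lies strictly between $11155.3 and $67005.3 — overbidding then wins at a price above your value.
$3323.1: below both → same outcome either way.
$61005.4: inside the interval → strictly worse (loss $49850.1).
$71249.3: above both → same outcome either way.
$80565.3: above both → same outcome either way.
$2733.5: below both → same outcome either way.
Count: 1.

1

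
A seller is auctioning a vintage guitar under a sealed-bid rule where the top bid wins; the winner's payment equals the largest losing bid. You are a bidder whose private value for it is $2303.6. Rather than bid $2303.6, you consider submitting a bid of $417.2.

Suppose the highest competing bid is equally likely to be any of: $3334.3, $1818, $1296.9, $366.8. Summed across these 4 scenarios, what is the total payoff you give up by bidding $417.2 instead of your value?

$1492.3

The deviation costs you only when the competing bid falls strictly between $417.2 and $2303.6; elsewhere both bids give the same outcome.
$3334.3: outcomes coincide → loss $0.
$1818: truthful payoff $485.6, deviation payoff $0 → loss $485.6.
$1296.9: truthful payoff $1006.7, deviation payoff $0 → loss $1006.7.
$366.8: outcomes coincide → loss $0.
Total loss = $485.6 + $1006.7 = $1492.3.
Because the price is fixed by the runner-up's bid, deviating from your value can only change a good outcome into a bad one — never the reverse.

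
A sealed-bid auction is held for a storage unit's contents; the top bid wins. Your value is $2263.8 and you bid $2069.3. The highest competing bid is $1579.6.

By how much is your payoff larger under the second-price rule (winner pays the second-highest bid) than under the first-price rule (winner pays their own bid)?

You have the highest bid, so you win under either rule.
Second-price: pay $1579.6 → payoff $684.2.
First-price: pay your own bid $2069.3 → payoff $194.5.
Difference = $684.2 − ($194.5) = $489.7.

$489.7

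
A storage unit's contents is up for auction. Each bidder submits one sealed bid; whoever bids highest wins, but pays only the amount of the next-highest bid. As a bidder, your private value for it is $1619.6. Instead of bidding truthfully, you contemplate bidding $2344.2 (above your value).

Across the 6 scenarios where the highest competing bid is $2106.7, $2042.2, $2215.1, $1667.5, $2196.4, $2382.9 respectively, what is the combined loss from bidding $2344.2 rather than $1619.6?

The deviation costs you only when the competing bid falls strictly between $1619.6 and $2344.2; elsewhere both bids give the same outcome.
$2106.7: truthful payoff $0, deviation payoff −$487.1 → loss $487.1.
$2042.2: truthful payoff $0, deviation payoff −$422.6 → loss $422.6.
$2215.1: truthful payoff $0, deviation payoff −$595.5 → loss $595.5.
$1667.5: truthful payoff $0, deviation payoff −$47.9 → loss $47.9.
$2196.4: truthful payoff $0, deviation payoff −$576.8 → loss $576.8.
$2382.9: outcomes coincide → loss $0.
Total loss = $487.1 + $422.6 + $595.5 + $47.9 + $576.8 = $2129.9.

$2129.9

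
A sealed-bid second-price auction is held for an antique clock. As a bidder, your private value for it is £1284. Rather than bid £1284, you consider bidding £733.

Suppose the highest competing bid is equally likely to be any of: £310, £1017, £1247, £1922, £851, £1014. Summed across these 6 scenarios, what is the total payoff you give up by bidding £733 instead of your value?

The deviation costs you only when the competing bid falls strictly between £733 and £1284; elsewhere both bids give the same outcome.
£310: outcomes coincide → loss £0.
£1017: truthful payoff £267, deviation payoff £0 → loss £267.
£1247: truthful payoff £37, deviation payoff £0 → loss £37.
£1922: outcomes coincide → loss £0.
£851: truthful payoff £433, deviation payoff £0 → loss £433.
£1014: truthful payoff £270, deviation payoff £0 → loss £270.
Total loss = £267 + £37 + £433 + £270 = £1007.

£1007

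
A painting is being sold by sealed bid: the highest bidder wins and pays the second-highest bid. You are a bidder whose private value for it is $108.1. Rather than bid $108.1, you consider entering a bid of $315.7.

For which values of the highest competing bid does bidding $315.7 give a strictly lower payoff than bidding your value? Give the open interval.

If the competing bid is below $108.1, both bids win at the same price — no difference.
If it is above $315.7, both bids lose — no difference.
If it lies strictly between $108.1 and $315.7, bidding your value loses (payoff 0) while bidding $315.7 wins at a price above your value (payoff negative).
So the deviation strictly hurts on the open interval ($108.1, $315.7).

($108.1, $315.7)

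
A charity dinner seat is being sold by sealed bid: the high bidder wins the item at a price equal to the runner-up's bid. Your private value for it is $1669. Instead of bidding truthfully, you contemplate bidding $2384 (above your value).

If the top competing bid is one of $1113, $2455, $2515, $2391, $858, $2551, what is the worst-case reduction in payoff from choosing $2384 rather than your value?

$0

$1113: same outcome either way → loss $0.
$2455: same outcome either way → loss $0.
$2515: same outcome either way → loss $0.
$2391: same outcome either way → loss $0.
$858: same outcome either way → loss $0.
$2551: same outcome either way → loss $0.
Maximum loss: $0.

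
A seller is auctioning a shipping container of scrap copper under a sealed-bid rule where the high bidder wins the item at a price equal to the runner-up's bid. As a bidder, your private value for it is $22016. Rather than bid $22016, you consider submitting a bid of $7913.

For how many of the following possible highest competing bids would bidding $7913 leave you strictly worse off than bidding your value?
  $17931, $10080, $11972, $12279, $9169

5

The deviation hurts exactly when the highest competing bid lies strictly between $7913 and $22016 — underbidding then forfeits a profitable win.
$17931: inside the interval → strictly worse (loss $4085).
$10080: inside the interval → strictly worse (loss $11936).
$11972: inside the interval → strictly worse (loss $10044).
$12279: inside the interval → strictly worse (loss $9737).
$9169: inside the interval → strictly worse (loss $12847).
Count: 5.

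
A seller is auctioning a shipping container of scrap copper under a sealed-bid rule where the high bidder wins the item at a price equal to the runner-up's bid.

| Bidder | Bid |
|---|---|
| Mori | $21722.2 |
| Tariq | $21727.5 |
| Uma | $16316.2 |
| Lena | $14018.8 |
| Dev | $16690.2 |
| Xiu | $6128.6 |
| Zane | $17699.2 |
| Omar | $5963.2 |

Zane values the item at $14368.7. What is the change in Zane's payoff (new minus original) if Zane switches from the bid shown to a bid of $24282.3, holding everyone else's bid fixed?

The highest bid among the other bidders is $21727.5; Zane's bid doesn't change that.
Original bid $17699.2: Zane is not highest (top rival bid is $21727.5); payoff $0.
Alternative bid $24282.3: Zane is highest, pays the top rival bid $21727.5; payoff $14368.7 − $21727.5 = −$7358.8.
Change in payoff = −$7358.8 − ($0) = −$7358.8.

−$7358.8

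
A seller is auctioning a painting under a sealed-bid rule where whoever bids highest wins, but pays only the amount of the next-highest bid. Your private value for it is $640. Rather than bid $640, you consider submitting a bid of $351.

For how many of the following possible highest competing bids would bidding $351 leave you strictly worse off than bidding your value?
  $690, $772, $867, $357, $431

The deviation hurts exactly when the highest competing bid lies strictly between $351 and $640 — underbidding then forfeits a profitable win.
$690: above both → same outcome either way.
$772: above both → same outcome either way.
$867: above both → same outcome either way.
$357: inside the interval → strictly worse (loss $283).
$431: inside the interval → strictly worse (loss $209).
Count: 2.

2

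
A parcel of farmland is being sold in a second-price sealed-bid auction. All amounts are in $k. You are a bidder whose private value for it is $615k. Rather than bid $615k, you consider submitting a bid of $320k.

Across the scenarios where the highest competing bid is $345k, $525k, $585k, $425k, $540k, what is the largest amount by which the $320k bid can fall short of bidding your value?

$270k

$345k: truthful gives $270k, deviation gives $0k → loss $270k.
$525k: truthful gives $90k, deviation gives $0k → loss $90k.
$585k: truthful gives $30k, deviation gives $0k → loss $30k.
$425k: truthful gives $190k, deviation gives $0k → loss $190k.
$540k: truthful gives $75k, deviation gives $0k → loss $75k.
Maximum loss: $270k.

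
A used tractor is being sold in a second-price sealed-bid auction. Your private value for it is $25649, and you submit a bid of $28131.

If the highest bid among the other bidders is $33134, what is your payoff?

$0

Your bid $28131 is below the highest competing bid $33134, so you lose.
A losing bidder pays nothing and receives nothing: payoff = $0.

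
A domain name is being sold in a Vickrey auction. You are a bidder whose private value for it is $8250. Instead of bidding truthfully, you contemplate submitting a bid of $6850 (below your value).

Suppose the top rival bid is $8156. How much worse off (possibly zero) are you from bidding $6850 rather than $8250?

Bidding your value $8250: you win (since $8250 > $8156) and pay $8156. Payoff $94.
Bidding $6850: you lose. Payoff $0.
The competing bid $8156 lies between your shaded bid and your value, so underbidding forfeits an item you could have won at a profitable price.
Loss from deviating = $94 − ($0) = $94.

$94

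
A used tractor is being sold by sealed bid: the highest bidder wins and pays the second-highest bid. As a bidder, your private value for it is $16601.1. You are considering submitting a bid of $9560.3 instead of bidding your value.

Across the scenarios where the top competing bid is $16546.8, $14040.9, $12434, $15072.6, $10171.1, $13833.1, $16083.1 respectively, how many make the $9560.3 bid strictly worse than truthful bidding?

7

The deviation hurts exactly when the highest competing bid lies strictly between $9560.3 and $16601.1 — underbidding then forfeits a profitable win.
$16546.8: inside the interval → strictly worse (loss $54.3).
$14040.9: inside the interval → strictly worse (loss $2560.2).
$12434: inside the interval → strictly worse (loss $4167.1).
$15072.6: inside the interval → strictly worse (loss $1528.5).
$10171.1: inside the interval → strictly worse (loss $6430).
$13833.1: inside the interval → strictly worse (loss $2768).
$16083.1: inside the interval → strictly worse (loss $518).
Count: 7.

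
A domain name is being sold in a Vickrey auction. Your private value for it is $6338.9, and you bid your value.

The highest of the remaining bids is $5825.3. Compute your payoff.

$513.6

Your bid $6338.9 exceeds the highest competing bid $5825.3, so you win.
In a second-price auction the winner pays the second-highest bid, $5825.3.
Payoff = value − price = $6338.9 − $5825.3 = $513.6.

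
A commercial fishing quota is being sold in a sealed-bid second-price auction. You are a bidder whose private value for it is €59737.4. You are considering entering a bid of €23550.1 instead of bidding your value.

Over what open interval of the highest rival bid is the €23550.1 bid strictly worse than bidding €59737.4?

If the competing bid is below €23550.1, both bids win at the same price — no difference.
If it is above €59737.4, both bids lose — no difference.
If it lies strictly between €23550.1 and €59737.4, bidding your value wins at a price below your value (positive payoff) while bidding €23550.1 loses (payoff 0).
So the deviation strictly hurts on the open interval (€23550.1, €59737.4).
Because the price is fixed by the runner-up's bid, deviating from your value can only change a good outcome into a bad one — never the reverse.

(€23550.1, €59737.4)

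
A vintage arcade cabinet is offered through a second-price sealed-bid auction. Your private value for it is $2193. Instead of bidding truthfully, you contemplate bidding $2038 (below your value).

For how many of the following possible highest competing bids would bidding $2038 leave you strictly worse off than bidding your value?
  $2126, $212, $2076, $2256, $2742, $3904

The deviation hurts exactly when the highest competing bid lies strictly between $2038 and $2193 — underbidding then forfeits a profitable win.
$2126: inside the interval → strictly worse (loss $67).
$212: below both → same outcome either way.
$2076: inside the interval → strictly worse (loss $117).
$2256: above both → same outcome either way.
$2742: above both → same outcome either way.
$3904: above both → same outcome either way.
Count: 2.

2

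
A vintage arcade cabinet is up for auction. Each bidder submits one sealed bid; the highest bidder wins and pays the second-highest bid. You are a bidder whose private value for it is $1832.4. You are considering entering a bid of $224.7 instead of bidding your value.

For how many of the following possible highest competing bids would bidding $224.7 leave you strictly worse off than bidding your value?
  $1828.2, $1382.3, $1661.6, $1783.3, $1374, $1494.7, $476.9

7

The deviation hurts exactly when the highest competing bid lies strictly between $224.7 and $1832.4 — underbidding then forfeits a profitable win.
$1828.2: inside the interval → strictly worse (loss $4.2).
$1382.3: inside the interval → strictly worse (loss $450.1).
$1661.6: inside the interval → strictly worse (loss $170.8).
$1783.3: inside the interval → strictly worse (loss $49.1).
$1374: inside the interval → strictly worse (loss $458.4).
$1494.7: inside the interval → strictly worse (loss $337.7).
$476.9: inside the interval → strictly worse (loss $1355.5).
Count: 7.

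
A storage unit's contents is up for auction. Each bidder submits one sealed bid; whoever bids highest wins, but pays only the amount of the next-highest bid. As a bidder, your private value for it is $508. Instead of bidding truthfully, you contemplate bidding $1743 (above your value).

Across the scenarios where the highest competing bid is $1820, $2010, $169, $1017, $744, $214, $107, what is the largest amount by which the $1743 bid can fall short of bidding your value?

$1820: same outcome either way → loss $0.
$2010: same outcome either way → loss $0.
$169: same outcome either way → loss $0.
$1017: truthful gives $0, deviation gives −$509 → loss $509.
$744: truthful gives $0, deviation gives −$236 → loss $236.
$214: same outcome either way → loss $0.
$107: same outcome either way → loss $0.
Maximum loss: $509.

$509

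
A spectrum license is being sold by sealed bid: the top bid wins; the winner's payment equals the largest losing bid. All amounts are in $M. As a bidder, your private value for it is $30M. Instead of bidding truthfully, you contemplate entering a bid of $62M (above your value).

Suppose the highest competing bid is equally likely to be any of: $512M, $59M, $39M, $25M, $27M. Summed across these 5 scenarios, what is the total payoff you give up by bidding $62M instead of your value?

The deviation costs you only when the competing bid falls strictly between $30M and $62M; elsewhere both bids give the same outcome.
$512M: outcomes coincide → loss $0M.
$59M: truthful payoff $0M, deviation payoff −$29M → loss $29M.
$39M: truthful payoff $0M, deviation payoff −$9M → loss $9M.
$25M: outcomes coincide → loss $0M.
$27M: outcomes coincide → loss $0M.
Total loss = $29M + $9M = $38M.
In a second-price auction your bid sets only whether you win, not what you pay, so bidding your true value is weakly dominant.

$38M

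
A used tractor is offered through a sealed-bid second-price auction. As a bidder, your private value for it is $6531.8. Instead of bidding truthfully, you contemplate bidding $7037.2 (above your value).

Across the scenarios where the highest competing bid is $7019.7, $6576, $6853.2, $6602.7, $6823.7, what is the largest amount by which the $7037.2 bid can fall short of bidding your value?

$7019.7: truthful gives $0, deviation gives −$487.9 → loss $487.9.
$6576: truthful gives $0, deviation gives −$44.2 → loss $44.2.
$6853.2: truthful gives $0, deviation gives −$321.4 → loss $321.4.
$6602.7: truthful gives $0, deviation gives −$70.9 → loss $70.9.
$6823.7: truthful gives $0, deviation gives −$291.9 → loss $291.9.
Maximum loss: $487.9.

$487.9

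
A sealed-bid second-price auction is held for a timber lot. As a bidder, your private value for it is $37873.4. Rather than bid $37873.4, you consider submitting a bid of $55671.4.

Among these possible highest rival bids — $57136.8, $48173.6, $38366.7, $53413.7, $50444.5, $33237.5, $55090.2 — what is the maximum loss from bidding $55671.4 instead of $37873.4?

$17216.8

$57136.8: same outcome either way → loss $0.
$48173.6: truthful gives $0, deviation gives −$10300.2 → loss $10300.2.
$38366.7: truthful gives $0, deviation gives −$493.3 → loss $493.3.
$53413.7: truthful gives $0, deviation gives −$15540.3 → loss $15540.3.
$50444.5: truthful gives $0, deviation gives −$12571.1 → loss $12571.1.
$33237.5: same outcome either way → loss $0.
$55090.2: truthful gives $0, deviation gives −$17216.8 → loss $17216.8.
Maximum loss: $17216.8.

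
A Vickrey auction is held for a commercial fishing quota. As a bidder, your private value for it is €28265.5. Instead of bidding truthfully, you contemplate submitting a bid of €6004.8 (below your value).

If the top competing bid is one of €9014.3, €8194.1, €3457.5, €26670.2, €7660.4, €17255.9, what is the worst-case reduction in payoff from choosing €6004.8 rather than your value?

€9014.3: truthful gives €19251.2, deviation gives €0 → loss €19251.2.
€8194.1: truthful gives €20071.4, deviation gives €0 → loss €20071.4.
€3457.5: same outcome either way → loss €0.
€26670.2: truthful gives €1595.3, deviation gives €0 → loss €1595.3.
€7660.4: truthful gives €20605.1, deviation gives €0 → loss €20605.1.
€17255.9: truthful gives €11009.6, deviation gives €0 → loss €11009.6.
Maximum loss: €20605.1.

€20605.1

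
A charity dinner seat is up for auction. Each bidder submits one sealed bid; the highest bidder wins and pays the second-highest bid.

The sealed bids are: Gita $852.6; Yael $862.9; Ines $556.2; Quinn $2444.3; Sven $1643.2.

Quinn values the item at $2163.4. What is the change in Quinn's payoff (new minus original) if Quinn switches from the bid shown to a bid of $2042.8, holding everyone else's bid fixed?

The highest bid among the other bidders is $1643.2; Quinn's bid doesn't change that.
Original bid $2444.3: Quinn is highest, pays the top rival bid $1643.2; payoff $2163.4 − $1643.2 = $520.2.
Alternative bid $2042.8: Quinn is highest, pays the top rival bid $1643.2; payoff $2163.4 − $1643.2 = $520.2.
Change in payoff = $520.2 − ($520.2) = $0.

$0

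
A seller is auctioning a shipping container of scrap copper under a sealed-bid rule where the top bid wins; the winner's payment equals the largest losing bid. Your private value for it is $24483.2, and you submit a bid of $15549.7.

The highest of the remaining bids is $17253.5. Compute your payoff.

$0

Your bid $15549.7 is below the highest competing bid $17253.5, so you lose.
A losing bidder pays nothing and receives nothing: payoff = $0.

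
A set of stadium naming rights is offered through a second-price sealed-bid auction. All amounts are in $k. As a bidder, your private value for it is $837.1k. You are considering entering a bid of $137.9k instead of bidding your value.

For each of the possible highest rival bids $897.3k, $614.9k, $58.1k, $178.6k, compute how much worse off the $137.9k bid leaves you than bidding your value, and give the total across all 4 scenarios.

The deviation costs you only when the competing bid falls strictly between $137.9k and $837.1k; elsewhere both bids give the same outcome.
$897.3k: outcomes coincide → loss $0k.
$614.9k: truthful payoff $222.2k, deviation payoff $0k → loss $222.2k.
$58.1k: outcomes coincide → loss $0k.
$178.6k: truthful payoff $658.5k, deviation payoff $0k → loss $658.5k.
Total loss = $222.2k + $658.5k = $880.7k.

$880.7k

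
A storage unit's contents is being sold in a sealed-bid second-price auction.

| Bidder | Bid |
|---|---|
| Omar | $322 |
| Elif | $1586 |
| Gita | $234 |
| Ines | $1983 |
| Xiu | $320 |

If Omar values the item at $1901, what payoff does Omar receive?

Highest bid: Ines at $1983, so Ines wins.
Second-highest bid: Elif at $1586 — that is the price the winner pays.
Omar did not win, so Omar pays nothing and receives nothing: payoff $0.

$0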